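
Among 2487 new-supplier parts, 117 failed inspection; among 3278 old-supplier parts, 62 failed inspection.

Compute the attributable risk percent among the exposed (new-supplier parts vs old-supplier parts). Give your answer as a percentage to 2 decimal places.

AR%: 59.80%

risk, new-supplier parts = 117/2487 = 0.04704
risk, old-supplier parts = 62/3278 = 0.01891
AR% = (0.04704 − 0.01891) / 0.04704 = 0.5980 → 59.80%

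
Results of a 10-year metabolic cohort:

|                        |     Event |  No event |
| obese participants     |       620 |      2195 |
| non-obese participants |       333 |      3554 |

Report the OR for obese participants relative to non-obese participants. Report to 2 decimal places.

OR = (620 × 3554) / (2195 × 333) = 2203480/730935 ≈ 3.01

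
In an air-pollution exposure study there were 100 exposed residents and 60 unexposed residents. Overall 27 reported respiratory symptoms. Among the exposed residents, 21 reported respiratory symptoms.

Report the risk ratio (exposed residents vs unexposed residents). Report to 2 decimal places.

RR: 2.10

exposed residents without the outcome: 100 − 21 = 79
unexposed residents with the outcome: 27 − 21 = 6
unexposed residents without the outcome: 60 − 6 = 54
risk, exposed residents = 21/100 = 0.2100
risk, unexposed residents = 6/60 = 0.1000
RR = 0.2100 / 0.1000 = 2.10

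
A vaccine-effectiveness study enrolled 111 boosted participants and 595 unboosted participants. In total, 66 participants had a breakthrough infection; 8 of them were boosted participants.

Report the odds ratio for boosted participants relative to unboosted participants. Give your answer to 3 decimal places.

boosted participants without the outcome: 111 − 8 = 103
unboosted participants with the outcome: 66 − 8 = 58
unboosted participants without the outcome: 595 − 58 = 537
odds, boosted participants = 8/103 = 0.0777
odds, unboosted participants = 58/537 = 0.1080
OR = 0.0777 / 0.1080 = 0.719

OR: 0.719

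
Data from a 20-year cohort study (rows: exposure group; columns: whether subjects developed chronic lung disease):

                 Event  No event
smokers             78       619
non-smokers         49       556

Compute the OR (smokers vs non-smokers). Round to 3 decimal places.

odds, smokers = 78/619 = 0.1260
odds, non-smokers = 49/556 = 0.0881
OR = 0.1260 / 0.0881 = 1.430

OR ≈ 1.430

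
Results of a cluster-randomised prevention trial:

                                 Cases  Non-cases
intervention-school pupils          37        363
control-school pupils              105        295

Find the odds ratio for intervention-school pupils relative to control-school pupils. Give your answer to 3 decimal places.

OR = (37 × 295) / (363 × 105) = 10915/38115 ≈ 0.286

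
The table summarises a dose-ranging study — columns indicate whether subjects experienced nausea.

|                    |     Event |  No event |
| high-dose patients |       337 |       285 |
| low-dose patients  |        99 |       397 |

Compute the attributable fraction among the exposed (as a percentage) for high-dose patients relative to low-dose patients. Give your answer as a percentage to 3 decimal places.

risk, high-dose patients = 337/622 = 0.5418
risk, low-dose patients = 99/496 = 0.1996
AR% = (0.5418 − 0.1996) / 0.5418 = 0.6316 → 63.160%

AR% = 63.160%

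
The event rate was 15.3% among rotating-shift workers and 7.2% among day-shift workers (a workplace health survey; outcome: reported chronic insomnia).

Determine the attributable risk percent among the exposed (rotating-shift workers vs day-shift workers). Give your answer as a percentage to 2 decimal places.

AR% = (0.1530 − 0.0720) / 0.1530 = 0.5294 → 52.94%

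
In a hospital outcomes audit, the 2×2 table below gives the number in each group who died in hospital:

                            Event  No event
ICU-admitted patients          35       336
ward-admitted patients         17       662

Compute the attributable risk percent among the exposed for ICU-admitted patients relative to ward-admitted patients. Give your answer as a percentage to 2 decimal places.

risk, ICU-admitted patients = 35/371 = 0.09434
risk, ward-admitted patients = 17/679 = 0.02504
AR% = (0.09434 − 0.02504) / 0.09434 = 0.7346 → 73.46%

AR% ≈ 73.46%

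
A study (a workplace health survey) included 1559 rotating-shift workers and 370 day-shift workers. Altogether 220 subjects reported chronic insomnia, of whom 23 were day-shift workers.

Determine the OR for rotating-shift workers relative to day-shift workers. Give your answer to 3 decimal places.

2.182

rotating-shift workers with the outcome: 220 − 23 = 197
rotating-shift workers without the outcome: 1559 − 197 = 1362
day-shift workers without the outcome: 370 − 23 = 347
OR = (197 × 347) / (1362 × 23) = 68359/31326 ≈ 2.182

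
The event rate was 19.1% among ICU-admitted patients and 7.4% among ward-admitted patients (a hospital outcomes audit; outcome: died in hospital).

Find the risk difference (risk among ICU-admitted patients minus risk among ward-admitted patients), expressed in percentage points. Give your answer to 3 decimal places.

risk difference = 0.1910 − 0.0740 = 0.1170 → 11.700 percentage points

11.700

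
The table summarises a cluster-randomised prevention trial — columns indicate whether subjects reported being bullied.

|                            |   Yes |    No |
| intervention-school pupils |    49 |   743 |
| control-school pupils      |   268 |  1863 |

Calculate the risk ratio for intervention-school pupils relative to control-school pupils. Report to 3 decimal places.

risk, intervention-school pupils = 49/792 = 0.0619
risk, control-school pupils = 268/2131 = 0.1258
RR = 0.0619 / 0.1258 = 0.492

RR: 0.492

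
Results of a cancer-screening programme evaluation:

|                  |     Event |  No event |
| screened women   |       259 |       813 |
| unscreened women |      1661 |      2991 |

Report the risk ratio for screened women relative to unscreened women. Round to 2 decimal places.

RR: 0.68

risk, screened women = 259/1072 = 0.2416
risk, unscreened women = 1661/4652 = 0.3571
RR = 0.2416 / 0.3571 = 0.68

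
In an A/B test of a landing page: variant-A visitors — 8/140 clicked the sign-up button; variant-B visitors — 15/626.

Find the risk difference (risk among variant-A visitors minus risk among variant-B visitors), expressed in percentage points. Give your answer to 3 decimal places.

3.318

risk, variant-A visitors = 8/140 = 0.05714
risk, variant-B visitors = 15/626 = 0.02396
risk difference = 0.05714 − 0.02396 = 0.03318 → 3.318 percentage points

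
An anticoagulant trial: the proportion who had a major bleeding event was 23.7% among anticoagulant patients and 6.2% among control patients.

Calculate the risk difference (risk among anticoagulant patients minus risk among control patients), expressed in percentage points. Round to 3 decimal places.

17.500

risk difference = 0.2370 − 0.0620 = 0.1750 → 17.500 percentage points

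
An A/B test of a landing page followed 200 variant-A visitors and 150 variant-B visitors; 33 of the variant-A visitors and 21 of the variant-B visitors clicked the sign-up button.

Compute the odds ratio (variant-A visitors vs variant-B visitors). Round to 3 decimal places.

OR = (33 × 129) / (167 × 21) = 4257/3507 ≈ 1.214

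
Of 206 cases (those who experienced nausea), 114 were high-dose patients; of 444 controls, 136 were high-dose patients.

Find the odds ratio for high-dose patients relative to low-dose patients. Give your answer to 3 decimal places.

odds, high-dose patients = 114/136 = 0.8382
odds, low-dose patients = 92/308 = 0.2987
OR = 0.8382 / 0.2987 = 2.806

2.806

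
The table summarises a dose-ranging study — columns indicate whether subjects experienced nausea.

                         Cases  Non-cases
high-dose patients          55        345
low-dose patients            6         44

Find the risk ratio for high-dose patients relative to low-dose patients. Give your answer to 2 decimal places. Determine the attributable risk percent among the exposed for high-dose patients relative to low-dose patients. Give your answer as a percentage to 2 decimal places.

risk, high-dose patients = 55/400 = 0.1375
risk, low-dose patients = 6/50 = 0.1200
RR = 0.1375 / 0.1200 = 1.15
AR% = (0.1375 − 0.1200) / 0.1375 = 0.1273 → 12.73%

RR = 1.15; AR% = 12.73%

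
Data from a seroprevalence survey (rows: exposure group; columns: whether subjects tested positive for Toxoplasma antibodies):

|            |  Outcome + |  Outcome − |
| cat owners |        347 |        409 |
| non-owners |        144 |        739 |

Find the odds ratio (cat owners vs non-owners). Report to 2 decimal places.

OR = (347 × 739) / (409 × 144) = 256433/58896 ≈ 4.35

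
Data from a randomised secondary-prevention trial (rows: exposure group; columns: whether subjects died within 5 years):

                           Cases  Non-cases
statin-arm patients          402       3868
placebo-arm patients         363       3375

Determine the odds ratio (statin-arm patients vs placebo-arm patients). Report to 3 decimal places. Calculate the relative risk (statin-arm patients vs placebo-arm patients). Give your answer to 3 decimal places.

OR = 0.966; RR = 0.969

OR = (402 × 3375) / (3868 × 363) = 1356750/1404084 ≈ 0.966
risk, statin-arm patients = 402/4270 = 0.0941
risk, placebo-arm patients = 363/3738 = 0.0971
RR = 0.0941 / 0.0971 = 0.969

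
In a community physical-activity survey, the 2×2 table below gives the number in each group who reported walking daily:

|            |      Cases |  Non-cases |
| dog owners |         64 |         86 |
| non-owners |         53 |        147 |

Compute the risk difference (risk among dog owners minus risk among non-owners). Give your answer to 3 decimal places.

risk, dog owners = 64/150 = 0.4267
risk, non-owners = 53/200 = 0.2650
risk difference = 0.4267 − 0.2650 = 0.162

RD: 0.162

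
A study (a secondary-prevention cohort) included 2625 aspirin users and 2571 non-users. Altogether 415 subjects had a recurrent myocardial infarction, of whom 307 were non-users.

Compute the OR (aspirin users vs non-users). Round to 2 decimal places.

aspirin users with the outcome: 415 − 307 = 108
aspirin users without the outcome: 2625 − 108 = 2517
non-users without the outcome: 2571 − 307 = 2264
odds, aspirin users = 108/2517 = 0.04291
odds, non-users = 307/2264 = 0.13560
OR = 0.04291 / 0.13560 = 0.32

OR = 0.32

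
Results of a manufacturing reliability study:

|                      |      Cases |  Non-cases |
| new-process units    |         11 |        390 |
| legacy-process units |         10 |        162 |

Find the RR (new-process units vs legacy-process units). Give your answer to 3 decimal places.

risk, new-process units = 11/401 = 0.02743
risk, legacy-process units = 10/172 = 0.05814
RR = 0.02743 / 0.05814 = 0.472

RR = 0.472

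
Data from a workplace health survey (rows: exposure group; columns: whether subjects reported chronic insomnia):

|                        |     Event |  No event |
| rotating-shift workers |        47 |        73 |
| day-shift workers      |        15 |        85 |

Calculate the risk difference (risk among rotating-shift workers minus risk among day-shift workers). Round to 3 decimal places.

RD ≈ 0.242

risk, rotating-shift workers = 47/120 = 0.3917
risk, day-shift workers = 15/100 = 0.1500
risk difference = 0.3917 − 0.1500 = 0.242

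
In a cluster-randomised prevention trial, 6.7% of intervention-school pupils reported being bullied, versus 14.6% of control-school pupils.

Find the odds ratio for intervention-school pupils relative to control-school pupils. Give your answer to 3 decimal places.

0.420

odds, intervention-school pupils = 0.0670/0.9330 = 0.0718
odds, control-school pupils = 0.1460/0.8540 = 0.1710
OR = 0.0718 / 0.1710 = 0.420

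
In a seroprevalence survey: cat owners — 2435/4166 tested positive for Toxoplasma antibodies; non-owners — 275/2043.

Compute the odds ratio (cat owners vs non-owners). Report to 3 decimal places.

OR = (2435 × 1768) / (1731 × 275) = 4305080/476025 ≈ 9.044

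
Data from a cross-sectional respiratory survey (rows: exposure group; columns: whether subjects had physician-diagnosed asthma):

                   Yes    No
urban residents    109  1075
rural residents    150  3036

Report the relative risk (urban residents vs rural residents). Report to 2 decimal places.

risk, urban residents = 109/1184 = 0.09206
risk, rural residents = 150/3186 = 0.04708
RR = 0.09206 / 0.04708 = 1.96

RR = 1.96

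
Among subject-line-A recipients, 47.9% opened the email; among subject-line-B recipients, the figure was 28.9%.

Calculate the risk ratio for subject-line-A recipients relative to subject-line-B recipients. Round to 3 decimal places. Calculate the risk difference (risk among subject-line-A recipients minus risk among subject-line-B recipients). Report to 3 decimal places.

RR = 1.657; RD = 0.190

RR = 0.4790 / 0.2890 = 1.657
risk difference = 0.4790 − 0.2890 = 0.190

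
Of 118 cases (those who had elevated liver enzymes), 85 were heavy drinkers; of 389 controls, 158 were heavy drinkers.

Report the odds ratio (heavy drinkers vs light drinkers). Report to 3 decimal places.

OR = (85 × 231) / (158 × 33) = 19635/5214 ≈ 3.766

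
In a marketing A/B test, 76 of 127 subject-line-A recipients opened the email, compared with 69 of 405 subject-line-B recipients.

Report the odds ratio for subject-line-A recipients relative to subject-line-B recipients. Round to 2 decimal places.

OR = (76 × 336) / (51 × 69) = 25536/3519 ≈ 7.26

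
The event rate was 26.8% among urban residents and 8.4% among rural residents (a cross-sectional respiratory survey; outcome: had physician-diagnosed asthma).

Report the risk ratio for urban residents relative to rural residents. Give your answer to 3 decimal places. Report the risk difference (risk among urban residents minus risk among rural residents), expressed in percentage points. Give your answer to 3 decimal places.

RR = 0.2680 / 0.0840 = 3.190
risk difference = 0.2680 − 0.0840 = 0.1840 → 18.400 percentage points

RR = 3.190; RD = 18.400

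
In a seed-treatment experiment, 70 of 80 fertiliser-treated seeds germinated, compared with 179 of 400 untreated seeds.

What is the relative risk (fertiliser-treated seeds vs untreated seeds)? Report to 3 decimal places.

1.955

risk, fertiliser-treated seeds = 70/80 = 0.8750
risk, untreated seeds = 179/400 = 0.4475
RR = 0.8750 / 0.4475 = 1.955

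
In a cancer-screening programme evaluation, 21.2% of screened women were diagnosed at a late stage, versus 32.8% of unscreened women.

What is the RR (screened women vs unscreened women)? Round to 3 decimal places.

RR = 0.2120 / 0.3280 = 0.646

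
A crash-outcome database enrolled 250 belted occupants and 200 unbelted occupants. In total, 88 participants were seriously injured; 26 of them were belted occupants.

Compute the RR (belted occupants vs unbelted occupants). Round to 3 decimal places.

0.335

belted occupants without the outcome: 250 − 26 = 224
unbelted occupants with the outcome: 88 − 26 = 62
unbelted occupants without the outcome: 200 − 62 = 138
risk, belted occupants = 26/250 = 0.1040
risk, unbelted occupants = 62/200 = 0.3100
RR = 0.1040 / 0.3100 = 0.335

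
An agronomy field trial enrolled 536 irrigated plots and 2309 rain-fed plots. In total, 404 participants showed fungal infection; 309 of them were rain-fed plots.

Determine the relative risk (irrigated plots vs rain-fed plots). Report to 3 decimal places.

RR: 1.324

irrigated plots with the outcome: 404 − 309 = 95
irrigated plots without the outcome: 536 − 95 = 441
rain-fed plots without the outcome: 2309 − 309 = 2000
risk, irrigated plots = 95/536 = 0.1772
risk, rain-fed plots = 309/2309 = 0.1338
RR = 0.1772 / 0.1338 = 1.324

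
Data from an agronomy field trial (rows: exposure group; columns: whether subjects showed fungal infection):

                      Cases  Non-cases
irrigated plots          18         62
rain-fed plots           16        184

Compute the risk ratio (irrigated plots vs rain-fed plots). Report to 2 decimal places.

2.81

risk, irrigated plots = 18/80 = 0.2250
risk, rain-fed plots = 16/200 = 0.0800
RR = 0.2250 / 0.0800 = 2.81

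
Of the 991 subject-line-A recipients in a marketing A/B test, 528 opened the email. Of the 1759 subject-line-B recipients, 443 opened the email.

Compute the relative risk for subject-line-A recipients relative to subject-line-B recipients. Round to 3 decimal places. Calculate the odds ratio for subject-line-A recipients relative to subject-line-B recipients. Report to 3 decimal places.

RR = 2.116; OR = 3.388

risk, subject-line-A recipients = 528/991 = 0.5328
risk, subject-line-B recipients = 443/1759 = 0.2518
RR = 0.5328 / 0.2518 = 2.116
odds, subject-line-A recipients = 528/463 = 1.1404
odds, subject-line-B recipients = 443/1316 = 0.3366
OR = 1.1404 / 0.3366 = 3.388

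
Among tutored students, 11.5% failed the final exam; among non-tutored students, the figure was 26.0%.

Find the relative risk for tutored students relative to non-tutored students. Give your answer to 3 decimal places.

RR = 0.1150 / 0.2600 = 0.442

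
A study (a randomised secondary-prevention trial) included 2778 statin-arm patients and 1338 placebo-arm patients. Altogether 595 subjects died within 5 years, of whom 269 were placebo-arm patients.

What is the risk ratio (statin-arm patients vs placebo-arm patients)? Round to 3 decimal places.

0.584

statin-arm patients with the outcome: 595 − 269 = 326
statin-arm patients without the outcome: 2778 − 326 = 2452
placebo-arm patients without the outcome: 1338 − 269 = 1069
risk, statin-arm patients = 326/2778 = 0.1174
risk, placebo-arm patients = 269/1338 = 0.2010
RR = 0.1174 / 0.2010 = 0.584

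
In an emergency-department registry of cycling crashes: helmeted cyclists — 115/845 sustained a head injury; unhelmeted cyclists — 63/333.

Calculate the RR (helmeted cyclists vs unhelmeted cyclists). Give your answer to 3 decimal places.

0.719

risk, helmeted cyclists = 115/845 = 0.1361
risk, unhelmeted cyclists = 63/333 = 0.1892
RR = 0.1361 / 0.1892 = 0.719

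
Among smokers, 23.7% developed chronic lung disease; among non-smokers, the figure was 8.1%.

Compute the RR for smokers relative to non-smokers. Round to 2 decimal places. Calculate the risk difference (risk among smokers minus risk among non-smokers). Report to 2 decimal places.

RR = 0.2370 / 0.0810 = 2.93
risk difference = 0.2370 − 0.0810 = 0.16

RR = 2.93; RD = 0.16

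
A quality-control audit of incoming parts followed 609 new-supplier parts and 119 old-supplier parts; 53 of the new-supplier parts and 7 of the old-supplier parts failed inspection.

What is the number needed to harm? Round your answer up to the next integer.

risk, new-supplier parts = 53/609 = 0.087028
risk, old-supplier parts = 7/119 = 0.058824
absolute risk difference = 0.028204
1 / 0.028204 = 35.456 → round up → 36

NNH ≈ 36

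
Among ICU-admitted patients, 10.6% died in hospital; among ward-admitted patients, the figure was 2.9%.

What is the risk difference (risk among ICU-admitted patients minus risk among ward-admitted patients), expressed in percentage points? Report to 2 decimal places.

RD: 7.70

risk difference = 0.10600 − 0.02900 = 0.07700 → 7.70 percentage points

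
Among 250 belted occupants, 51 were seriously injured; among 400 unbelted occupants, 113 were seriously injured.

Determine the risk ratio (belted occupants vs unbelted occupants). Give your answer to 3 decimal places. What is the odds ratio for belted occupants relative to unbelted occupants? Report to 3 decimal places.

RR = 0.722; OR = 0.651

risk, belted occupants = 51/250 = 0.2040
risk, unbelted occupants = 113/400 = 0.2825
RR = 0.2040 / 0.2825 = 0.722
OR = (51 × 287) / (199 × 113) = 14637/22487 ≈ 0.651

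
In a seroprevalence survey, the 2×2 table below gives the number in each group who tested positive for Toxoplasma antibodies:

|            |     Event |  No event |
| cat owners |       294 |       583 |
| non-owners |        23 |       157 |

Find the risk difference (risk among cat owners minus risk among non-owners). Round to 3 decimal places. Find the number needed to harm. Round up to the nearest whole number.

RD = 0.207; NNH = 5

risk, cat owners = 294/877 = 0.3352
risk, non-owners = 23/180 = 0.1278
risk difference = 0.3352 − 0.1278 = 0.207
absolute risk difference = 0.207456
1 / 0.207456 = 4.820 → round up → 5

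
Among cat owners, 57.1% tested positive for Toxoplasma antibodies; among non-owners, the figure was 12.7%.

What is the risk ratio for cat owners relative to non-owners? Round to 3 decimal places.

RR = 0.5710 / 0.1270 = 4.496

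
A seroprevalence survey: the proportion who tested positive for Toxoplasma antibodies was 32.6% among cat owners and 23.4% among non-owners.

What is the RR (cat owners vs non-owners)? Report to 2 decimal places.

RR = 0.3260 / 0.2340 = 1.39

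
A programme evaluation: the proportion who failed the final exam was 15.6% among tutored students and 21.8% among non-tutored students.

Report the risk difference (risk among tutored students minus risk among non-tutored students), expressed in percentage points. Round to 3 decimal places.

risk difference = 0.1560 − 0.2180 = -0.0620 → -6.200 percentage points

-6.200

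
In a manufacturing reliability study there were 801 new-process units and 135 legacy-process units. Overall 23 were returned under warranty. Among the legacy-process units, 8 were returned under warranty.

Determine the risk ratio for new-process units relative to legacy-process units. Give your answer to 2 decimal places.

0.32

new-process units with the outcome: 23 − 8 = 15
new-process units without the outcome: 801 − 15 = 786
legacy-process units without the outcome: 135 − 8 = 127
risk, new-process units = 15/801 = 0.01873
risk, legacy-process units = 8/135 = 0.05926
RR = 0.01873 / 0.05926 = 0.32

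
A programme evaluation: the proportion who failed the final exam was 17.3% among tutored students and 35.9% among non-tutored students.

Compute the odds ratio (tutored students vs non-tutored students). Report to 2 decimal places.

odds, tutored students = 0.1730/0.8270 = 0.2092
odds, non-tutored students = 0.3590/0.6410 = 0.5601
OR = 0.2092 / 0.5601 = 0.37

OR ≈ 0.37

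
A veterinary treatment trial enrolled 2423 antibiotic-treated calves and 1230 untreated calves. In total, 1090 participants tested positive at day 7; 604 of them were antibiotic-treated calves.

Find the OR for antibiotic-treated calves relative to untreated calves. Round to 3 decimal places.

antibiotic-treated calves without the outcome: 2423 − 604 = 1819
untreated calves with the outcome: 1090 − 604 = 486
untreated calves without the outcome: 1230 − 486 = 744
odds, antibiotic-treated calves = 604/1819 = 0.3321
odds, untreated calves = 486/744 = 0.6532
OR = 0.3321 / 0.6532 = 0.508

0.508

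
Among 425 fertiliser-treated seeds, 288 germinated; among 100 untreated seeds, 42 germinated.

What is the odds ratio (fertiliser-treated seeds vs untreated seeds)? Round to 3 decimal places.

odds, fertiliser-treated seeds = 288/137 = 2.1022
odds, untreated seeds = 42/58 = 0.7241
OR = 2.1022 / 0.7241 = 2.903

2.903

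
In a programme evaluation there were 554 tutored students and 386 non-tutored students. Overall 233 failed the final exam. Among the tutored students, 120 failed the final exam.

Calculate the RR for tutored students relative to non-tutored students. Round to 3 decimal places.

0.740

tutored students without the outcome: 554 − 120 = 434
non-tutored students with the outcome: 233 − 120 = 113
non-tutored students without the outcome: 386 − 113 = 273
risk, tutored students = 120/554 = 0.2166
risk, non-tutored students = 113/386 = 0.2927
RR = 0.2166 / 0.2927 = 0.740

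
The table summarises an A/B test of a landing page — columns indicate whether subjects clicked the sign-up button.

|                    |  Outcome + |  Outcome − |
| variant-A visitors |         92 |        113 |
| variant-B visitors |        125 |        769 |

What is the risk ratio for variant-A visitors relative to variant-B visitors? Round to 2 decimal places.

3.21

risk, variant-A visitors = 92/205 = 0.4488
risk, variant-B visitors = 125/894 = 0.1398
RR = 0.4488 / 0.1398 = 3.21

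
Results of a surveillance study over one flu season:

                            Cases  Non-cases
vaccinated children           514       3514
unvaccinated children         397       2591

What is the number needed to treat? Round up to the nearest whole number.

NNT ≈ 191

risk, vaccinated children = 514/4028 = 0.127607
risk, unvaccinated children = 397/2988 = 0.132865
absolute risk difference = 0.005258
1 / 0.005258 = 190.186 → round up → 191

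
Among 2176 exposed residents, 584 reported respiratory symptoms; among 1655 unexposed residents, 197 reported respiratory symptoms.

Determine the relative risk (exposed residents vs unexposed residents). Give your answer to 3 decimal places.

RR ≈ 2.255

risk, exposed residents = 584/2176 = 0.2684
risk, unexposed residents = 197/1655 = 0.1190
RR = 0.2684 / 0.1190 = 2.255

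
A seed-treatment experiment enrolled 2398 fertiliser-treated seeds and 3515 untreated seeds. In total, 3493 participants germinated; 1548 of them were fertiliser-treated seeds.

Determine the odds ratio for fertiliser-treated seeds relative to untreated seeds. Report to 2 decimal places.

OR: 1.47

fertiliser-treated seeds without the outcome: 2398 − 1548 = 850
untreated seeds with the outcome: 3493 − 1548 = 1945
untreated seeds without the outcome: 3515 − 1945 = 1570
OR = (1548 × 1570) / (850 × 1945) = 2430360/1653250 ≈ 1.47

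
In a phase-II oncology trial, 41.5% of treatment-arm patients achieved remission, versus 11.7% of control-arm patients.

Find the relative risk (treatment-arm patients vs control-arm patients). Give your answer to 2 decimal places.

RR = 0.4150 / 0.1170 = 3.55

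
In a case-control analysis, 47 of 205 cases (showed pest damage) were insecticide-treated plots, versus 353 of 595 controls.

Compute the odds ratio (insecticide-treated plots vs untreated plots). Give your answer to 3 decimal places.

OR ≈ 0.204

odds, insecticide-treated plots = 47/353 = 0.1331
odds, untreated plots = 158/242 = 0.6529
OR = 0.1331 / 0.6529 = 0.204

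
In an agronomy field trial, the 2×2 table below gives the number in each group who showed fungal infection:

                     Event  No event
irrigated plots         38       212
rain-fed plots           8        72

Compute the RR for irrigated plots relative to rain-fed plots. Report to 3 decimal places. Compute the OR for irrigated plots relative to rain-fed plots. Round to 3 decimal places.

RR = 1.520; OR = 1.613

risk, irrigated plots = 38/250 = 0.1520
risk, rain-fed plots = 8/80 = 0.1000
RR = 0.1520 / 0.1000 = 1.520
OR = (38 × 72) / (212 × 8) = 2736/1696 ≈ 1.613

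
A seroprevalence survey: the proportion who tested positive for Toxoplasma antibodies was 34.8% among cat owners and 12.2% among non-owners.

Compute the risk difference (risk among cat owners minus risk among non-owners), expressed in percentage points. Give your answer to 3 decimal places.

risk difference = 0.3480 − 0.1220 = 0.2260 → 22.600 percentage points

RD: 22.600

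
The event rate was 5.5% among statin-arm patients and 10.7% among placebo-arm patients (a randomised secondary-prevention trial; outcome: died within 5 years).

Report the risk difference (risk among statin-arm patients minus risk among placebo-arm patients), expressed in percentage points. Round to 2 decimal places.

risk difference = 0.0550 − 0.1070 = -0.0520 → -5.20 percentage points

-5.20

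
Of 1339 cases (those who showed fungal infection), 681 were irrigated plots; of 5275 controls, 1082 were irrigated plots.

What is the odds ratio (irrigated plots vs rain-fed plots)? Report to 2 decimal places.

OR ≈ 4.01

odds, irrigated plots = 681/1082 = 0.6294
odds, rain-fed plots = 658/4193 = 0.1569
OR = 0.6294 / 0.1569 = 4.01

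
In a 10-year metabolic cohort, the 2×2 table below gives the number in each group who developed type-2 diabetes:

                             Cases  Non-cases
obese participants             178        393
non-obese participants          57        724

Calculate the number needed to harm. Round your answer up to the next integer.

risk, obese participants = 178/571 = 0.311734
risk, non-obese participants = 57/781 = 0.072983
absolute risk difference = 0.238750
1 / 0.238750 = 4.188 → round up → 5

NNH = 5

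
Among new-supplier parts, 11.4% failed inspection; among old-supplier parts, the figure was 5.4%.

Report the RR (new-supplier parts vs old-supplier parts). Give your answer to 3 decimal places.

RR = 0.1140 / 0.0540 = 2.111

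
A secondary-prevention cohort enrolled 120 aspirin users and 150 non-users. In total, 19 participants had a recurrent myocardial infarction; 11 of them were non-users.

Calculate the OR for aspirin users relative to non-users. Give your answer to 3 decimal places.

aspirin users with the outcome: 19 − 11 = 8
aspirin users without the outcome: 120 − 8 = 112
non-users without the outcome: 150 − 11 = 139
odds, aspirin users = 8/112 = 0.0714
odds, non-users = 11/139 = 0.0791
OR = 0.0714 / 0.0791 = 0.903

OR = 0.903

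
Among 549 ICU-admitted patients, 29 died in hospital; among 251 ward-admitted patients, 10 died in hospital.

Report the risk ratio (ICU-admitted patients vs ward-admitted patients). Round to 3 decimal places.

risk, ICU-admitted patients = 29/549 = 0.05282
risk, ward-admitted patients = 10/251 = 0.03984
RR = 0.05282 / 0.03984 = 1.326

RR ≈ 1.326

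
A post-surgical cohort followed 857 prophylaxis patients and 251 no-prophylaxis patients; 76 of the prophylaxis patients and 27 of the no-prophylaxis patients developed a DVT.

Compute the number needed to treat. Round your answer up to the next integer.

53

risk, prophylaxis patients = 76/857 = 0.088681
risk, no-prophylaxis patients = 27/251 = 0.107570
absolute risk difference = 0.018888
1 / 0.018888 = 52.944 → round up → 53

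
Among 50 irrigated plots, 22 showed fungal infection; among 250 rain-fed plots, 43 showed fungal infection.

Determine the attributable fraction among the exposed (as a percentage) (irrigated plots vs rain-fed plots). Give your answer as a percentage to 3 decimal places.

risk, irrigated plots = 22/50 = 0.4400
risk, rain-fed plots = 43/250 = 0.1720
AR% = (0.4400 − 0.1720) / 0.4400 = 0.6091 → 60.909%

AR% ≈ 60.909%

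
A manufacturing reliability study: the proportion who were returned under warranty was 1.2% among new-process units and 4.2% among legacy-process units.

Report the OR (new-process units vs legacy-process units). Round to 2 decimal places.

OR: 0.28

odds, new-process units = 0.01200/0.98800 = 0.01215
odds, legacy-process units = 0.04200/0.95800 = 0.04384
OR = 0.01215 / 0.04384 = 0.28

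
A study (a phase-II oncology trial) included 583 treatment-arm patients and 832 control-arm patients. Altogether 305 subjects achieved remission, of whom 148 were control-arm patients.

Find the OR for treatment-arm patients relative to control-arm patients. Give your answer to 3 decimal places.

treatment-arm patients with the outcome: 305 − 148 = 157
treatment-arm patients without the outcome: 583 − 157 = 426
control-arm patients without the outcome: 832 − 148 = 684
odds, treatment-arm patients = 157/426 = 0.3685
odds, control-arm patients = 148/684 = 0.2164
OR = 0.3685 / 0.2164 = 1.703

OR = 1.703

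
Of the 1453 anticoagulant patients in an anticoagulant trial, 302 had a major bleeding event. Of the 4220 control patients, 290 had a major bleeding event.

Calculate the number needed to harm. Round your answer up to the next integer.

risk, anticoagulant patients = 302/1453 = 0.207846
risk, control patients = 290/4220 = 0.068720
absolute risk difference = 0.139125
1 / 0.139125 = 7.188 → round up → 8

8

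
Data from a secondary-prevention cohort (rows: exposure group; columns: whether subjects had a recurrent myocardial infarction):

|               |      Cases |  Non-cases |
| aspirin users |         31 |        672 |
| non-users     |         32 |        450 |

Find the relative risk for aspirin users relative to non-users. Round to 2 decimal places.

RR ≈ 0.66

risk, aspirin users = 31/703 = 0.04410
risk, non-users = 32/482 = 0.06639
RR = 0.04410 / 0.06639 = 0.66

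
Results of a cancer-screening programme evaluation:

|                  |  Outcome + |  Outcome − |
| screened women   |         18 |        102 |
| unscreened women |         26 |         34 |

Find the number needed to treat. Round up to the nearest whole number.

4

risk, screened women = 18/120 = 0.150000
risk, unscreened women = 26/60 = 0.433333
absolute risk difference = 0.283333
1 / 0.283333 = 3.529 → round up → 4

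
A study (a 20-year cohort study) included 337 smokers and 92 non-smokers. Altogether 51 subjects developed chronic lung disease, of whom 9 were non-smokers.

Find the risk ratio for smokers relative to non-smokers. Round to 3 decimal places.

smokers with the outcome: 51 − 9 = 42
smokers without the outcome: 337 − 42 = 295
non-smokers without the outcome: 92 − 9 = 83
risk, smokers = 42/337 = 0.1246
risk, non-smokers = 9/92 = 0.0978
RR = 0.1246 / 0.0978 = 1.274

RR: 1.274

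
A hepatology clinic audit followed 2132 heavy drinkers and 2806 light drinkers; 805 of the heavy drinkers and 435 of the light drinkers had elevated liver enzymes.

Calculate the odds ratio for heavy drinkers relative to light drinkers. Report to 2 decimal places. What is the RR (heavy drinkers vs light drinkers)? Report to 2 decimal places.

OR = 3.31; RR = 2.44

OR = (805 × 2371) / (1327 × 435) = 1908655/577245 ≈ 3.31
risk, heavy drinkers = 805/2132 = 0.3776
risk, light drinkers = 435/2806 = 0.1550
RR = 0.3776 / 0.1550 = 2.44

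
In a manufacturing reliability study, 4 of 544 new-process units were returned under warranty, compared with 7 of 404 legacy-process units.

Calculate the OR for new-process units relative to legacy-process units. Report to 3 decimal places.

OR = (4 × 397) / (540 × 7) = 1588/3780 ≈ 0.420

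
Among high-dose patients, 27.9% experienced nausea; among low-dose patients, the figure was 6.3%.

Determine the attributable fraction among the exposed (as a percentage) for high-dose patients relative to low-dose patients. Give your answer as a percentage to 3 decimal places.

AR% = (0.2790 − 0.0630) / 0.2790 = 0.7742 → 77.419%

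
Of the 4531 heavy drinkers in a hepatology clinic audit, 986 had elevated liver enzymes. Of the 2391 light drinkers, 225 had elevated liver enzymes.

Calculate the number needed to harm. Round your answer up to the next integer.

NNH = 9

risk, heavy drinkers = 986/4531 = 0.217612
risk, light drinkers = 225/2391 = 0.094103
absolute risk difference = 0.123509
1 / 0.123509 = 8.097 → round up → 9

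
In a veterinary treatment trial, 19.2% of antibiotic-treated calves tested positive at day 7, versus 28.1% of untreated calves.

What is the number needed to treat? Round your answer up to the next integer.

NNT ≈ 12

absolute risk difference = 0.089000
1 / 0.089000 = 11.236 → round up → 12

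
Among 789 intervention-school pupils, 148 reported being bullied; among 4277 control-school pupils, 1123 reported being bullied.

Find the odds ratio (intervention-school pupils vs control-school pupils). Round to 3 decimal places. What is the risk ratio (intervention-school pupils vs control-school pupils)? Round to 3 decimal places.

odds, intervention-school pupils = 148/641 = 0.2309
odds, control-school pupils = 1123/3154 = 0.3561
OR = 0.2309 / 0.3561 = 0.648
risk, intervention-school pupils = 148/789 = 0.1876
risk, control-school pupils = 1123/4277 = 0.2626
RR = 0.1876 / 0.2626 = 0.714

OR = 0.648; RR = 0.714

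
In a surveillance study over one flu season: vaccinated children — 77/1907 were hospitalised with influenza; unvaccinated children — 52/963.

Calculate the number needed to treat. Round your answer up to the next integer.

NNT: 74

risk, vaccinated children = 77/1907 = 0.040378
risk, unvaccinated children = 52/963 = 0.053998
absolute risk difference = 0.013620
1 / 0.013620 = 73.421 → round up → 74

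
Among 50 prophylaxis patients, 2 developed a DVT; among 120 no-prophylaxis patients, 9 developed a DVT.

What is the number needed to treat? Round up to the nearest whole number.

NNT ≈ 29

risk, prophylaxis patients = 2/50 = 0.040000
risk, no-prophylaxis patients = 9/120 = 0.075000
absolute risk difference = 0.035000
1 / 0.035000 = 28.571 → round up → 29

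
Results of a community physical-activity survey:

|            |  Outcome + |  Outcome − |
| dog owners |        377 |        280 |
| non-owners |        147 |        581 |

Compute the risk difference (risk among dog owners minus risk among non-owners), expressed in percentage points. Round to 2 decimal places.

risk, dog owners = 377/657 = 0.5738
risk, non-owners = 147/728 = 0.2019
risk difference = 0.5738 − 0.2019 = 0.3719 → 37.19 percentage points

37.19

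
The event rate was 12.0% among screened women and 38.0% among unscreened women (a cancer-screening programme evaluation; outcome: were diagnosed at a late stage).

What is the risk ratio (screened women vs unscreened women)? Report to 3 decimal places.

RR = 0.1200 / 0.3800 = 0.316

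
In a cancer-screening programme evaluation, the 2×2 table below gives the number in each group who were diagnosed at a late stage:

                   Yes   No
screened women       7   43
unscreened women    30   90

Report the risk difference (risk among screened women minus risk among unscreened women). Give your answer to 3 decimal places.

-0.110

risk, screened women = 7/50 = 0.1400
risk, unscreened women = 30/120 = 0.2500
risk difference = 0.1400 − 0.2500 = -0.110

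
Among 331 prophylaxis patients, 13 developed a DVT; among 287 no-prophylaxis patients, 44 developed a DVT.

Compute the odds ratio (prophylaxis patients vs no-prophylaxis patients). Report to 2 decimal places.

OR = (13 × 243) / (318 × 44) = 3159/13992 ≈ 0.23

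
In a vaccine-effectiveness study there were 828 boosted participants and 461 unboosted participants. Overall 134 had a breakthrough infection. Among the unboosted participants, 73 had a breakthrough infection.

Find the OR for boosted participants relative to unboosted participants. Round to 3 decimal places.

OR ≈ 0.423

boosted participants with the outcome: 134 − 73 = 61
boosted participants without the outcome: 828 − 61 = 767
unboosted participants without the outcome: 461 − 73 = 388
OR = (61 × 388) / (767 × 73) = 23668/55991 ≈ 0.423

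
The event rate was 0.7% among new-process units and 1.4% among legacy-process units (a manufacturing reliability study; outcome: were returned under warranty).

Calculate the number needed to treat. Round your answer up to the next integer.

absolute risk difference = 0.007000
1 / 0.007000 = 142.857 → round up → 143

143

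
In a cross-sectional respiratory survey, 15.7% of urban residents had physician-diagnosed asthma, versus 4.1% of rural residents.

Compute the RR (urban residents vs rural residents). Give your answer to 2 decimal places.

RR = 0.15700 / 0.04100 = 3.83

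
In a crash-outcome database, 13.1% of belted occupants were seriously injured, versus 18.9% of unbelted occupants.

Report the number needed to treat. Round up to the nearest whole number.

NNT: 18

absolute risk difference = 0.058000
1 / 0.058000 = 17.241 → round up → 18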